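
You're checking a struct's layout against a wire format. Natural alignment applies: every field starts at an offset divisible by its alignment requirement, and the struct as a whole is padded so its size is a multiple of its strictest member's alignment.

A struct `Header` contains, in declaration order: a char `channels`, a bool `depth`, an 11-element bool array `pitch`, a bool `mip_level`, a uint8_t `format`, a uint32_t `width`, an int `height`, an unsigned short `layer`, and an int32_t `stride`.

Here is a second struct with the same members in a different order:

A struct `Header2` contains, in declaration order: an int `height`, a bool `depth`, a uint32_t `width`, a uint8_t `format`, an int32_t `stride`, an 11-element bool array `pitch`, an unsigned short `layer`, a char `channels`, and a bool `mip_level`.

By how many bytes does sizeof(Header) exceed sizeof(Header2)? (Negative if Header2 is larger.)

0..1  channels  (1B, 1-aligned)
1..2  depth  (1B, 1-aligned)
2..13  pitch  (11B, 1-aligned)
13..14  mip_level  (1B, 1-aligned)
14..15  format  (1B, 1-aligned)
15..16  -- padding (1B)
16..20  width  (4B, 4-aligned)
20..24  height  (4B, 4-aligned)
24..26  layer  (2B, 2-aligned)
26..28  -- padding (2B)
28..32  stride  (4B, 4-aligned)
sizeof = 32, alignof = 4
— Header2 —
0..4  height  (4B, 4-aligned)
4..5  depth  (1B, 1-aligned)
5..8  -- padding (3B)
8..12  width  (4B, 4-aligned)
12..13  format  (1B, 1-aligned)
13..16  -- padding (3B)
16..20  stride  (4B, 4-aligned)
20..31  pitch  (11B, 1-aligned)
31..32  -- padding (1B)
32..34  layer  (2B, 2-aligned)
34..35  channels  (1B, 1-aligned)
35..36  mip_level  (1B, 1-aligned)
sizeof = 36, alignof = 4
32 − 36 = -4

-4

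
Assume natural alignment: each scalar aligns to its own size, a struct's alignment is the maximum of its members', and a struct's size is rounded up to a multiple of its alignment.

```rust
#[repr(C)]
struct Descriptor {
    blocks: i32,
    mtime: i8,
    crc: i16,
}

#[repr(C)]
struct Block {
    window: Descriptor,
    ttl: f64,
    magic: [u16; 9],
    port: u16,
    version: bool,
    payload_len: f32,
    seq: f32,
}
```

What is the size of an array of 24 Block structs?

1152

Descriptor: blocks at 0 (size 4, align 4) → ends 4; mtime at 4 (size 1, align 1) → ends 5; pad 1 to align 2 for crc; crc at 6 (size 2, align 2) → ends 8; total 8 bytes, alignment 4
window at 0 (size 8, align 4) → ends 8
ttl at 8 (size 8, align 8) → ends 16
magic at 16 (size 18, align 2) → ends 34
port at 34 (size 2, align 2) → ends 36
version at 36 (size 1, align 1) → ends 37
pad 3 to align 4 for payload_len
payload_len at 40 (size 4, align 4) → ends 44
seq at 44 (size 4, align 4) → ends 48
total 48 bytes, alignment 8
array of 24: 24 × 48 = 1152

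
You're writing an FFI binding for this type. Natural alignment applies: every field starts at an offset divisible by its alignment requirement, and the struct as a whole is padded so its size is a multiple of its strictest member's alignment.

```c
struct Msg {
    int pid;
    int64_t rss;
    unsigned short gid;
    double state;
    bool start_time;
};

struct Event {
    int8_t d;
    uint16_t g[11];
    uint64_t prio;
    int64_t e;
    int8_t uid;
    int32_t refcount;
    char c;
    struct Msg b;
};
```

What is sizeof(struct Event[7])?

Msg: 0..4  pid  (4B, 4-aligned); 4..8  -- padding (4B); 8..16  rss  (8B, 8-aligned); 16..18  gid  (2B, 2-aligned); 18..24  -- padding (6B); 24..32  state  (8B, 8-aligned); 32..33  start_time  (1B, 1-aligned); 33..40  -- tail padding (7B); sizeof = 40, alignof = 8
0..1  d  (1B, 1-aligned)
1..2  -- padding (1B)
2..24  g  (22B, 2-aligned)
24..32  prio  (8B, 8-aligned)
32..40  e  (8B, 8-aligned)
40..41  uid  (1B, 1-aligned)
41..44  -- padding (3B)
44..48  refcount  (4B, 4-aligned)
48..49  c  (1B, 1-aligned)
49..56  -- padding (7B)
56..96  b  (40B, 8-aligned)
sizeof = 96, alignof = 8
array of 7: 7 × 96 = 672

672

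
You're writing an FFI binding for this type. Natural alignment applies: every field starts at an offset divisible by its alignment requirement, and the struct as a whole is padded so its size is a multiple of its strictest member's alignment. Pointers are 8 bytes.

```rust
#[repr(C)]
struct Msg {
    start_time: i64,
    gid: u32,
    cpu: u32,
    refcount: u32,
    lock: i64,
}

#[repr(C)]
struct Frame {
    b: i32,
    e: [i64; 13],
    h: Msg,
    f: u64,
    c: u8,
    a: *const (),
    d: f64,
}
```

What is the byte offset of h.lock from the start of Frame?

Msg: @0: start_time [8B, align 8] → 8; @8: gid [4B, align 4] → 12; @12: cpu [4B, align 4] → 16; @16: refcount [4B, align 4] → 20; +4 pad (align 8); @24: lock [8B, align 8] → 32; size 32, align 8
@0: b [4B, align 4] → 4
+4 pad (align 8)
@8: e [104B, align 8] → 112
@112: h [32B, align 8] → 144
within Msg: lock at 24
112 + 24 = 136

136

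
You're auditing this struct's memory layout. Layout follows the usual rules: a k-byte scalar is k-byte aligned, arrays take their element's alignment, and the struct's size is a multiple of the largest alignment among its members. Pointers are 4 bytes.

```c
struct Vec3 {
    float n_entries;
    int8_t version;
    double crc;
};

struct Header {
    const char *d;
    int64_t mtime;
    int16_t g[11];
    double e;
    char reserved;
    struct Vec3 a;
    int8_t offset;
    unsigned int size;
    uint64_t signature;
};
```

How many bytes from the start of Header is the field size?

Vec3: @0: n_entries [4B, align 4] → 4; @4: version [1B, align 1] → 5; +3 pad (align 8); @8: crc [8B, align 8] → 16; size 16, align 8
@0: d [4B, align 4] → 4
+4 pad (align 8)
@8: mtime [8B, align 8] → 16
@16: g [22B, align 2] → 38
+2 pad (align 8)
@40: e [8B, align 8] → 48
@48: reserved [1B, align 1] → 49
+7 pad (align 8)
@56: a [16B, align 8] → 72
@72: offset [1B, align 1] → 73
+3 pad (align 4)
@76: size [4B, align 4] → 80

76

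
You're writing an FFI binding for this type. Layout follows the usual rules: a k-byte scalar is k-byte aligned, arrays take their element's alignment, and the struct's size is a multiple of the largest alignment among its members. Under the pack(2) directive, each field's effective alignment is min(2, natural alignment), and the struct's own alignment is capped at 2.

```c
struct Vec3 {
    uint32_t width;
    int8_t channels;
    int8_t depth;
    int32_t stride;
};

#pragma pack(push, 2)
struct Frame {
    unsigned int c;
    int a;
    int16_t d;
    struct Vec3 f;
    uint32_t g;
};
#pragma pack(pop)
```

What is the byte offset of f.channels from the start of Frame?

14

Vec3: 0..4  width  (4B, 4-aligned); 4..5  channels  (1B, 1-aligned); 5..6  depth  (1B, 1-aligned); 6..8  -- padding (2B); 8..12  stride  (4B, 4-aligned); sizeof = 12, alignof = 4
0..4  c  (4B, 2-aligned)
4..8  a  (4B, 2-aligned)
8..10  d  (2B, 2-aligned)
10..22  f  (12B, 2-aligned)
within Vec3: channels at 4
10 + 4 = 14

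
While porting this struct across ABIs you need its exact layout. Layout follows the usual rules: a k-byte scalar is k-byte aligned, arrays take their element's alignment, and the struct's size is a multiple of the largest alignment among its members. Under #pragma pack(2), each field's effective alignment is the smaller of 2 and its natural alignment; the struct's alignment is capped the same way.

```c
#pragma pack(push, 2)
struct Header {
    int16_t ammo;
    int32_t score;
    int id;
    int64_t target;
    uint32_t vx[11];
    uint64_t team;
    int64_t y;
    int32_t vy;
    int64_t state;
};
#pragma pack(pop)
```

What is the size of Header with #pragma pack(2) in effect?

@0: ammo [2B, align 2] → 2
@2: score [4B, align 2] → 6
@6: id [4B, align 2] → 10
@10: target [8B, align 2] → 18
@18: vx [44B, align 2] → 62
@62: team [8B, align 2] → 70
@70: y [8B, align 2] → 78
@78: vy [4B, align 2] → 82
@82: state [8B, align 2] → 90
size 90, align 2

90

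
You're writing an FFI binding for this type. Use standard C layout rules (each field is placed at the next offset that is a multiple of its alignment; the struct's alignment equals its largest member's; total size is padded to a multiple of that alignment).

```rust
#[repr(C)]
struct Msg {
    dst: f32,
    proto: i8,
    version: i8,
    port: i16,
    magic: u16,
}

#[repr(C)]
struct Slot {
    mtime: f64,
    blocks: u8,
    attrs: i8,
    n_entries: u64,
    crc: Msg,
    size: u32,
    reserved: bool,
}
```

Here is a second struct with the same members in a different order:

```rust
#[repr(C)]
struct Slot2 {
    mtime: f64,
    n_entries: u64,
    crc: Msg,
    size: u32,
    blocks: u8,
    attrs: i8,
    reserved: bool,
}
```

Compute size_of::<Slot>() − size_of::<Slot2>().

8

Msg: dst at 0 (size 4, align 4) → ends 4; proto at 4 (size 1, align 1) → ends 5; version at 5 (size 1, align 1) → ends 6; port at 6 (size 2, align 2) → ends 8; magic at 8 (size 2, align 2) → ends 10; tail pad 2 to reach multiple of 4; total 12 bytes, alignment 4
mtime at 0 (size 8, align 8) → ends 8
blocks at 8 (size 1, align 1) → ends 9
attrs at 9 (size 1, align 1) → ends 10
pad 6 to align 8 for n_entries
n_entries at 16 (size 8, align 8) → ends 24
crc at 24 (size 12, align 4) → ends 36
size at 36 (size 4, align 4) → ends 40
reserved at 40 (size 1, align 1) → ends 41
tail pad 7 to reach multiple of 8
total 48 bytes, alignment 8
— Slot2 —
mtime at 0 (size 8, align 8) → ends 8
n_entries at 8 (size 8, align 8) → ends 16
crc at 16 (size 12, align 4) → ends 28
size at 28 (size 4, align 4) → ends 32
blocks at 32 (size 1, align 1) → ends 33
attrs at 33 (size 1, align 1) → ends 34
reserved at 34 (size 1, align 1) → ends 35
tail pad 5 to reach multiple of 8
total 40 bytes, alignment 8
48 − 40 = 8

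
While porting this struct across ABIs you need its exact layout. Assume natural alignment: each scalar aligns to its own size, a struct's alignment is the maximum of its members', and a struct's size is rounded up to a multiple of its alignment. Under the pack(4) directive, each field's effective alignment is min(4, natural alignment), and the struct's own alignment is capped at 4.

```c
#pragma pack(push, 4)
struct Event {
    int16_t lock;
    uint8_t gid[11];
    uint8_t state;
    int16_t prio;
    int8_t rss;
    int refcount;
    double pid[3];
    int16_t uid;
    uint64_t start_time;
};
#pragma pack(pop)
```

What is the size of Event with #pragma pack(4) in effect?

@0: lock [2B, align 2] → 2
@2: gid [11B, align 1] → 13
@13: state [1B, align 1] → 14
@14: prio [2B, align 2] → 16
@16: rss [1B, align 1] → 17
+3 pad (align 4)
@20: refcount [4B, align 4] → 24
@24: pid [24B, align 4] → 48
@48: uid [2B, align 2] → 50
+2 pad (align 4)
@52: start_time [8B, align 4] → 60
size 60, align 4

60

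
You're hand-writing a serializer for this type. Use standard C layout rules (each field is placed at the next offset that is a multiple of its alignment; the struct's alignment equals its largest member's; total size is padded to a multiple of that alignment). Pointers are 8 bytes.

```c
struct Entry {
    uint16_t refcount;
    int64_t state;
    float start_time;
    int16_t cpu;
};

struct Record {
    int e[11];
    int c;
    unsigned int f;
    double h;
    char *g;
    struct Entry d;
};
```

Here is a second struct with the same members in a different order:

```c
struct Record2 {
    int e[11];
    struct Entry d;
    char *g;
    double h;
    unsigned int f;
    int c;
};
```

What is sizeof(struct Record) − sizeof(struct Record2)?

0

Entry: refcount at 0 (size 2, align 2) → ends 2; pad 6 to align 8 for state; state at 8 (size 8, align 8) → ends 16; start_time at 16 (size 4, align 4) → ends 20; cpu at 20 (size 2, align 2) → ends 22; tail pad 2 to reach multiple of 8; total 24 bytes, alignment 8
e at 0 (size 44, align 4) → ends 44
c at 44 (size 4, align 4) → ends 48
f at 48 (size 4, align 4) → ends 52
pad 4 to align 8 for h
h at 56 (size 8, align 8) → ends 64
g at 64 (size 8, align 8) → ends 72
d at 72 (size 24, align 8) → ends 96
total 96 bytes, alignment 8
— Record2 —
e at 0 (size 44, align 4) → ends 44
pad 4 to align 8 for d
d at 48 (size 24, align 8) → ends 72
g at 72 (size 8, align 8) → ends 80
h at 80 (size 8, align 8) → ends 88
f at 88 (size 4, align 4) → ends 92
c at 92 (size 4, align 4) → ends 96
total 96 bytes, alignment 8
96 − 96 = 0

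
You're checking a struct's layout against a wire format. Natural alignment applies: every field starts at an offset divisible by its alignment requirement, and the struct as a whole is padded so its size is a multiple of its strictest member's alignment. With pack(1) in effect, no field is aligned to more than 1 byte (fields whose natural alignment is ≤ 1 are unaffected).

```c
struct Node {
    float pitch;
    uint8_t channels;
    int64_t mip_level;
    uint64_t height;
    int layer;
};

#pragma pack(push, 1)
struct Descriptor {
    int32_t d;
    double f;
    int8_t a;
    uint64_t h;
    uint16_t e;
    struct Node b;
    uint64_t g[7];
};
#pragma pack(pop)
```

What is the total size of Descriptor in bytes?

Node: @0: pitch [4B, align 4] → 4; @4: channels [1B, align 1] → 5; +3 pad (align 8); @8: mip_level [8B, align 8] → 16; @16: height [8B, align 8] → 24; @24: layer [4B, align 4] → 28; +4 tail pad (align 8); size 32, align 8
@0: d [4B, align 1] → 4
@4: f [8B, align 1] → 12
@12: a [1B, align 1] → 13
@13: h [8B, align 1] → 21
@21: e [2B, align 1] → 23
@23: b [32B, align 1] → 55
@55: g [56B, align 1] → 111
size 111, align 1

111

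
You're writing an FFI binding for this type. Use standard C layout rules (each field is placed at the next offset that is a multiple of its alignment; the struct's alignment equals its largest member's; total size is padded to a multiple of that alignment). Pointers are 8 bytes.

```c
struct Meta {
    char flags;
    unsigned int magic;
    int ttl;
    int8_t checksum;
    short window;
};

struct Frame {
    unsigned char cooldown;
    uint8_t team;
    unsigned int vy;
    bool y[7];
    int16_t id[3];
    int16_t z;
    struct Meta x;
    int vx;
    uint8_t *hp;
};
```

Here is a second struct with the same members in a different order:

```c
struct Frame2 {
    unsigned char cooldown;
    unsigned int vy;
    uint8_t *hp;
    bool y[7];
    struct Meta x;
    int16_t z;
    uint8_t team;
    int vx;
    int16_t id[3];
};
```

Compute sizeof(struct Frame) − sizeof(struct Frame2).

0

Meta: 0..1  flags  (1B, 1-aligned); 1..4  -- padding (3B); 4..8  magic  (4B, 4-aligned); 8..12  ttl  (4B, 4-aligned); 12..13  checksum  (1B, 1-aligned); 13..14  -- padding (1B); 14..16  window  (2B, 2-aligned); sizeof = 16, alignof = 4
0..1  cooldown  (1B, 1-aligned)
1..2  team  (1B, 1-aligned)
2..4  -- padding (2B)
4..8  vy  (4B, 4-aligned)
8..15  y  (7B, 1-aligned)
15..16  -- padding (1B)
16..22  id  (6B, 2-aligned)
22..24  z  (2B, 2-aligned)
24..40  x  (16B, 4-aligned)
40..44  vx  (4B, 4-aligned)
44..48  -- padding (4B)
48..56  hp  (8B, 8-aligned)
sizeof = 56, alignof = 8
— Frame2 —
0..1  cooldown  (1B, 1-aligned)
1..4  -- padding (3B)
4..8  vy  (4B, 4-aligned)
8..16  hp  (8B, 8-aligned)
16..23  y  (7B, 1-aligned)
23..24  -- padding (1B)
24..40  x  (16B, 4-aligned)
40..42  z  (2B, 2-aligned)
42..43  team  (1B, 1-aligned)
43..44  -- padding (1B)
44..48  vx  (4B, 4-aligned)
48..54  id  (6B, 2-aligned)
54..56  -- tail padding (2B)
sizeof = 56, alignof = 8
56 − 56 = 0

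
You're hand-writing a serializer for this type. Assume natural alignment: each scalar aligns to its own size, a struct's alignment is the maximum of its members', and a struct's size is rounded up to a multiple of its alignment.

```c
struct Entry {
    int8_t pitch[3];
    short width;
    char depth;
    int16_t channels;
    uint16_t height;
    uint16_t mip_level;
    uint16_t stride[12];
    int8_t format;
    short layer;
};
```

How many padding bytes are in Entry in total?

pitch at 0 (size 3, align 1) → ends 3
pad 1 to align 2 for width
width at 4 (size 2, align 2) → ends 6
depth at 6 (size 1, align 1) → ends 7
pad 1 to align 2 for channels
channels at 8 (size 2, align 2) → ends 10
height at 10 (size 2, align 2) → ends 12
mip_level at 12 (size 2, align 2) → ends 14
stride at 14 (size 24, align 2) → ends 38
format at 38 (size 1, align 1) → ends 39
pad 1 to align 2 for layer
layer at 40 (size 2, align 2) → ends 42
total 42 bytes, alignment 2
data bytes 39, size 42 → padding 3

3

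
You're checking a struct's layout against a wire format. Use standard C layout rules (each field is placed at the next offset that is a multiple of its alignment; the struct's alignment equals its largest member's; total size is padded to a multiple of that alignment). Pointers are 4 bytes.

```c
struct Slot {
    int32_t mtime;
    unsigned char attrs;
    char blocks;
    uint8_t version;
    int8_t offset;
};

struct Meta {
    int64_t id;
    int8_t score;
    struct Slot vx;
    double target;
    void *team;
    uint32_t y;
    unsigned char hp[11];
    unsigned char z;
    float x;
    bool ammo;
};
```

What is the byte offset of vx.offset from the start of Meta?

Slot: 0..4  mtime  (4B, 4-aligned); 4..5  attrs  (1B, 1-aligned); 5..6  blocks  (1B, 1-aligned); 6..7  version  (1B, 1-aligned); 7..8  offset  (1B, 1-aligned); sizeof = 8, alignof = 4
0..8  id  (8B, 8-aligned)
8..9  score  (1B, 1-aligned)
9..12  -- padding (3B)
12..20  vx  (8B, 4-aligned)
within Slot: offset at 7
12 + 7 = 19

19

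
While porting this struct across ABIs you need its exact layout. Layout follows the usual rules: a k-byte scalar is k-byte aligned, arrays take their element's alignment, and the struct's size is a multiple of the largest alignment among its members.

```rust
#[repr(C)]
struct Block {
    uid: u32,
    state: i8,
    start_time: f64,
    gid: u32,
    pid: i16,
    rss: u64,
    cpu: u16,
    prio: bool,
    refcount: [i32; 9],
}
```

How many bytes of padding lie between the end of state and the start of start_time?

3

@0: uid [4B, align 4] → 4
@4: state [1B, align 1] → 5
+3 pad (align 8)
@8: start_time [8B, align 8] → 16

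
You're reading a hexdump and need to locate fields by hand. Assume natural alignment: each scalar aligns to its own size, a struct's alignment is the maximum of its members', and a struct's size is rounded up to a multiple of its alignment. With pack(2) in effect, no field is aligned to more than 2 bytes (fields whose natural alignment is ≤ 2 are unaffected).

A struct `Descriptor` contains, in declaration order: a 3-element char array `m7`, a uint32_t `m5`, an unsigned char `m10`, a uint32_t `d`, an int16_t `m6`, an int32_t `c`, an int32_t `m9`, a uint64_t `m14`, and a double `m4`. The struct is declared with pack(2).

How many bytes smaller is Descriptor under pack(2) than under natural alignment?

natural layout:
  m7 at 0 (size 3, align 1) → ends 3
  pad 1 to align 4 for m5
  m5 at 4 (size 4, align 4) → ends 8
  m10 at 8 (size 1, align 1) → ends 9
  pad 3 to align 4 for d
  d at 12 (size 4, align 4) → ends 16
  m6 at 16 (size 2, align 2) → ends 18
  pad 2 to align 4 for c
  c at 20 (size 4, align 4) → ends 24
  m9 at 24 (size 4, align 4) → ends 28
  pad 4 to align 8 for m14
  m14 at 32 (size 8, align 8) → ends 40
  m4 at 40 (size 8, align 8) → ends 48
  total 48 bytes, alignment 8
packed(2) layout:
  m7 at 0 (size 3, align 1) → ends 3
  pad 1 to align 2 for m5
  m5 at 4 (size 4, align 2) → ends 8
  m10 at 8 (size 1, align 1) → ends 9
  pad 1 to align 2 for d
  d at 10 (size 4, align 2) → ends 14
  m6 at 14 (size 2, align 2) → ends 16
  c at 16 (size 4, align 2) → ends 20
  m9 at 20 (size 4, align 2) → ends 24
  m14 at 24 (size 8, align 2) → ends 32
  m4 at 32 (size 8, align 2) → ends 40
  total 40 bytes, alignment 2
48 − 40 = 8

8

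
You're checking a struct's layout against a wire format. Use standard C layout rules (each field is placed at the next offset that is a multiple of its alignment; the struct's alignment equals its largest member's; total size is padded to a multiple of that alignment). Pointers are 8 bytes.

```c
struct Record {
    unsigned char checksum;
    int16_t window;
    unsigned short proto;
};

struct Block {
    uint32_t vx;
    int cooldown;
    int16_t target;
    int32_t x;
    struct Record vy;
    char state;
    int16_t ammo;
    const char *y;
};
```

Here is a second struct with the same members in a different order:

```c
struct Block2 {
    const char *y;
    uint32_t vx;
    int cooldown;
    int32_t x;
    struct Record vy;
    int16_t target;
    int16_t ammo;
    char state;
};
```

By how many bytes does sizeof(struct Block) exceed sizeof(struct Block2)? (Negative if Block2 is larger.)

8

Record: @0: checksum [1B, align 1] → 1; +1 pad (align 2); @2: window [2B, align 2] → 4; @4: proto [2B, align 2] → 6; size 6, align 2
@0: vx [4B, align 4] → 4
@4: cooldown [4B, align 4] → 8
@8: target [2B, align 2] → 10
+2 pad (align 4)
@12: x [4B, align 4] → 16
@16: vy [6B, align 2] → 22
@22: state [1B, align 1] → 23
+1 pad (align 2)
@24: ammo [2B, align 2] → 26
+6 pad (align 8)
@32: y [8B, align 8] → 40
size 40, align 8
— Block2 —
@0: y [8B, align 8] → 8
@8: vx [4B, align 4] → 12
@12: cooldown [4B, align 4] → 16
@16: x [4B, align 4] → 20
@20: vy [6B, align 2] → 26
@26: target [2B, align 2] → 28
@28: ammo [2B, align 2] → 30
@30: state [1B, align 1] → 31
+1 tail pad (align 8)
size 32, align 8
40 − 32 = 8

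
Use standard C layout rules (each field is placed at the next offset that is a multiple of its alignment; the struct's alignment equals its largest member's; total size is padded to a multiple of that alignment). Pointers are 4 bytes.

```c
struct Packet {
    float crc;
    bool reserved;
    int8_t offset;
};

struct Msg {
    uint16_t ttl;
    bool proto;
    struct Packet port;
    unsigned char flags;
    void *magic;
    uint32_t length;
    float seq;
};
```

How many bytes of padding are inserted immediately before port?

1

Packet: crc at 0 (size 4, align 4) → ends 4; reserved at 4 (size 1, align 1) → ends 5; offset at 5 (size 1, align 1) → ends 6; tail pad 2 to reach multiple of 4; total 8 bytes, alignment 4
ttl at 0 (size 2, align 2) → ends 2
proto at 2 (size 1, align 1) → ends 3
pad 1 to align 4 for port
port at 4 (size 8, align 4) → ends 12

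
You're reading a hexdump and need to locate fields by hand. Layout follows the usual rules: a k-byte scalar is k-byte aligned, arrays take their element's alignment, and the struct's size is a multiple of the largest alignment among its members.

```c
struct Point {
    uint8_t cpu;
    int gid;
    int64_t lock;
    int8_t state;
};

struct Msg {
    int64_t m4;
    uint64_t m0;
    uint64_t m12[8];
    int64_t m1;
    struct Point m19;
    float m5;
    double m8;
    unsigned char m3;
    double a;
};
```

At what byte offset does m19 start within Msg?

Point: 0..1  cpu  (1B, 1-aligned); 1..4  -- padding (3B); 4..8  gid  (4B, 4-aligned); 8..16  lock  (8B, 8-aligned); 16..17  state  (1B, 1-aligned); 17..24  -- tail padding (7B); sizeof = 24, alignof = 8
0..8  m4  (8B, 8-aligned)
8..16  m0  (8B, 8-aligned)
16..80  m12  (64B, 8-aligned)
80..88  m1  (8B, 8-aligned)
88..112  m19  (24B, 8-aligned)

88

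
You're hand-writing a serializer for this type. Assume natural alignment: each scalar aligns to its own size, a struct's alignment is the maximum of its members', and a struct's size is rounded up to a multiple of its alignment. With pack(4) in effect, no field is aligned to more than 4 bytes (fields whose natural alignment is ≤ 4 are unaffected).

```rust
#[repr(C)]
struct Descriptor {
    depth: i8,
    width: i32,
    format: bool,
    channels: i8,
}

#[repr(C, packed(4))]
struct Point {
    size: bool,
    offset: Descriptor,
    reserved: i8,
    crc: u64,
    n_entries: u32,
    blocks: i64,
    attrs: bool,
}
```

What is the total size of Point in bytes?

Descriptor: 0..1  depth  (1B, 1-aligned); 1..4  -- padding (3B); 4..8  width  (4B, 4-aligned); 8..9  format  (1B, 1-aligned); 9..10  channels  (1B, 1-aligned); 10..12  -- tail padding (2B); sizeof = 12, alignof = 4
0..1  size  (1B, 1-aligned)
1..4  -- padding (3B)
4..16  offset  (12B, 4-aligned)
16..17  reserved  (1B, 1-aligned)
17..20  -- padding (3B)
20..28  crc  (8B, 4-aligned)
28..32  n_entries  (4B, 4-aligned)
32..40  blocks  (8B, 4-aligned)
40..41  attrs  (1B, 1-aligned)
41..44  -- tail padding (3B)
sizeof = 44, alignof = 4

44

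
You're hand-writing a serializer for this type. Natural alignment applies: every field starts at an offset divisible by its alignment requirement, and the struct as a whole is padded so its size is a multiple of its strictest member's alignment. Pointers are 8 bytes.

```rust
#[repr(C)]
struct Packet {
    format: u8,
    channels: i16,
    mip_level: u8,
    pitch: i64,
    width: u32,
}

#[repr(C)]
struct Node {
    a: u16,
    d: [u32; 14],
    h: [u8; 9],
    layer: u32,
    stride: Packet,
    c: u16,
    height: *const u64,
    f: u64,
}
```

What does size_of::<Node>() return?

128

Packet: 0..1  format  (1B, 1-aligned); 1..2  -- padding (1B); 2..4  channels  (2B, 2-aligned); 4..5  mip_level  (1B, 1-aligned); 5..8  -- padding (3B); 8..16  pitch  (8B, 8-aligned); 16..20  width  (4B, 4-aligned); 20..24  -- tail padding (4B); sizeof = 24, alignof = 8
0..2  a  (2B, 2-aligned)
2..4  -- padding (2B)
4..60  d  (56B, 4-aligned)
60..69  h  (9B, 1-aligned)
69..72  -- padding (3B)
72..76  layer  (4B, 4-aligned)
76..80  -- padding (4B)
80..104  stride  (24B, 8-aligned)
104..106  c  (2B, 2-aligned)
106..112  -- padding (6B)
112..120  height  (8B, 8-aligned)
120..128  f  (8B, 8-aligned)
sizeof = 128, alignof = 8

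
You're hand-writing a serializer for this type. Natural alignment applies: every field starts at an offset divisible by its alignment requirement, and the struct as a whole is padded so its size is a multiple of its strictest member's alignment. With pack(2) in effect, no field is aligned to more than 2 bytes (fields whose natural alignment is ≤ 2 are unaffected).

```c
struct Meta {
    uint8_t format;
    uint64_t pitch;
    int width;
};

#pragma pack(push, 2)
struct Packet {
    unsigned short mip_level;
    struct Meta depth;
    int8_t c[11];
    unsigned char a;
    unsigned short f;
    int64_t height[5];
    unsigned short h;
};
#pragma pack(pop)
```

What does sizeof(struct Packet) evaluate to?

Meta: @0: format [1B, align 1] → 1; +7 pad (align 8); @8: pitch [8B, align 8] → 16; @16: width [4B, align 4] → 20; +4 tail pad (align 8); size 24, align 8
@0: mip_level [2B, align 2] → 2
@2: depth [24B, align 2] → 26
@26: c [11B, align 1] → 37
@37: a [1B, align 1] → 38
@38: f [2B, align 2] → 40
@40: height [40B, align 2] → 80
@80: h [2B, align 2] → 82
size 82, align 2

82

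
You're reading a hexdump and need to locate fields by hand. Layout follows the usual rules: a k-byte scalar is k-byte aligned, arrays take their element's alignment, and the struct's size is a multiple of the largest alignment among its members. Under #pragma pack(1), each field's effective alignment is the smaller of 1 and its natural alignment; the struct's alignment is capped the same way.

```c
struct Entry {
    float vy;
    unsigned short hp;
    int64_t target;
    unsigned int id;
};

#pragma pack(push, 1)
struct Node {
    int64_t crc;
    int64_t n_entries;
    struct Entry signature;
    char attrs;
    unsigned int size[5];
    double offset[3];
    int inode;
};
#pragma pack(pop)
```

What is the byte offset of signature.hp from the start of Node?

20

Entry: vy at 0 (size 4, align 4) → ends 4; hp at 4 (size 2, align 2) → ends 6; pad 2 to align 8 for target; target at 8 (size 8, align 8) → ends 16; id at 16 (size 4, align 4) → ends 20; tail pad 4 to reach multiple of 8; total 24 bytes, alignment 8
crc at 0 (size 8, align 1) → ends 8
n_entries at 8 (size 8, align 1) → ends 16
signature at 16 (size 24, align 1) → ends 40
within Entry: hp at 4
16 + 4 = 20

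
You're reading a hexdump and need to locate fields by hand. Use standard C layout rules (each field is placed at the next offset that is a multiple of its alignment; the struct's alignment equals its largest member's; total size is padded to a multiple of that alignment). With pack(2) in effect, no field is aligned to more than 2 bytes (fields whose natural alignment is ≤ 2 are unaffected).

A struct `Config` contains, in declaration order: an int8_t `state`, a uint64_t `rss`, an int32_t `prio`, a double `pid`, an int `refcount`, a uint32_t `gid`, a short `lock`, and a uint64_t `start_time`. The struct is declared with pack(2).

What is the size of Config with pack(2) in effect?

0..1  state  (1B, 1-aligned)
1..2  -- padding (1B)
2..10  rss  (8B, 2-aligned)
10..14  prio  (4B, 2-aligned)
14..22  pid  (8B, 2-aligned)
22..26  refcount  (4B, 2-aligned)
26..30  gid  (4B, 2-aligned)
30..32  lock  (2B, 2-aligned)
32..40  start_time  (8B, 2-aligned)
sizeof = 40, alignof = 2

40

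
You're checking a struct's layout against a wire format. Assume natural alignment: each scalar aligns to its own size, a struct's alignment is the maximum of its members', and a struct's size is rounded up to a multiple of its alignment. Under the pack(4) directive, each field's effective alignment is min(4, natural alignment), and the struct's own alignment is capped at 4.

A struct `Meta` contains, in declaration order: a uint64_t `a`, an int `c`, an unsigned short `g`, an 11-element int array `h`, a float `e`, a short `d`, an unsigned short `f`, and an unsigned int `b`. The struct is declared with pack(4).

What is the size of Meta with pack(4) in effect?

@0: a [8B, align 4] → 8
@8: c [4B, align 4] → 12
@12: g [2B, align 2] → 14
+2 pad (align 4)
@16: h [44B, align 4] → 60
@60: e [4B, align 4] → 64
@64: d [2B, align 2] → 66
@66: f [2B, align 2] → 68
@68: b [4B, align 4] → 72
size 72, align 4

72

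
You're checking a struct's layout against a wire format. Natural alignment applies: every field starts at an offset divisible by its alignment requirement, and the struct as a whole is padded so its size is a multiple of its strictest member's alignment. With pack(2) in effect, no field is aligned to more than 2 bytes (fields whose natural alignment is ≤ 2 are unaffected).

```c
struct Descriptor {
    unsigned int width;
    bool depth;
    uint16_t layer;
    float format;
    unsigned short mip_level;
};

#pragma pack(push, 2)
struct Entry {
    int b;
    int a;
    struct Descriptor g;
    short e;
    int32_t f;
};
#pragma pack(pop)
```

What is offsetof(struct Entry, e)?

Descriptor: width at 0 (size 4, align 4) → ends 4; depth at 4 (size 1, align 1) → ends 5; pad 1 to align 2 for layer; layer at 6 (size 2, align 2) → ends 8; format at 8 (size 4, align 4) → ends 12; mip_level at 12 (size 2, align 2) → ends 14; tail pad 2 to reach multiple of 4; total 16 bytes, alignment 4
b at 0 (size 4, align 2) → ends 4
a at 4 (size 4, align 2) → ends 8
g at 8 (size 16, align 2) → ends 24
e at 24 (size 2, align 2) → ends 26

24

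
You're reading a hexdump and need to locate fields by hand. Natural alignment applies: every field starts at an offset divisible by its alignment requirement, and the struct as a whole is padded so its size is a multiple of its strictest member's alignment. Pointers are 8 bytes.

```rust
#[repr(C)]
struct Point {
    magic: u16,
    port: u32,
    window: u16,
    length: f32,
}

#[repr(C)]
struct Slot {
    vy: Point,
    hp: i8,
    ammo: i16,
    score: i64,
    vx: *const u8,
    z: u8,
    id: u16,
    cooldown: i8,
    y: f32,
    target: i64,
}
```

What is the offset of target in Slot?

Point: magic at 0 (size 2, align 2) → ends 2; pad 2 to align 4 for port; port at 4 (size 4, align 4) → ends 8; window at 8 (size 2, align 2) → ends 10; pad 2 to align 4 for length; length at 12 (size 4, align 4) → ends 16; total 16 bytes, alignment 4
vy at 0 (size 16, align 4) → ends 16
hp at 16 (size 1, align 1) → ends 17
pad 1 to align 2 for ammo
ammo at 18 (size 2, align 2) → ends 20
pad 4 to align 8 for score
score at 24 (size 8, align 8) → ends 32
vx at 32 (size 8, align 8) → ends 40
z at 40 (size 1, align 1) → ends 41
pad 1 to align 2 for id
id at 42 (size 2, align 2) → ends 44
cooldown at 44 (size 1, align 1) → ends 45
pad 3 to align 4 for y
y at 48 (size 4, align 4) → ends 52
pad 4 to align 8 for target
target at 56 (size 8, align 8) → ends 64

56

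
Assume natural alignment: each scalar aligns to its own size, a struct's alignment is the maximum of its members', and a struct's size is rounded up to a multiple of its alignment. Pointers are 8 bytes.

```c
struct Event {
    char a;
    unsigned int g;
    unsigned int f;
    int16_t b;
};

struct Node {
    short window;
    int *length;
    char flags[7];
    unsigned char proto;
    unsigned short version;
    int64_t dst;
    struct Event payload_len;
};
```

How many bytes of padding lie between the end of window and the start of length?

6

Event: @0: a [1B, align 1] → 1; +3 pad (align 4); @4: g [4B, align 4] → 8; @8: f [4B, align 4] → 12; @12: b [2B, align 2] → 14; +2 tail pad (align 4); size 16, align 4
@0: window [2B, align 2] → 2
+6 pad (align 8)
@8: length [8B, align 8] → 16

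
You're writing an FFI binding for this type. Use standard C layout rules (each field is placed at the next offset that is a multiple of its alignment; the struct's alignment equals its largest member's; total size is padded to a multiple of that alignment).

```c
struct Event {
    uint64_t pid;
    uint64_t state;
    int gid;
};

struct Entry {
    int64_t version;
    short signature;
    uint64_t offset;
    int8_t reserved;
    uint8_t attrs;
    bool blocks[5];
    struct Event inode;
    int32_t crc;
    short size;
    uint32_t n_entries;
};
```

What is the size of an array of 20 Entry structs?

1440

Event: pid at 0 (size 8, align 8) → ends 8; state at 8 (size 8, align 8) → ends 16; gid at 16 (size 4, align 4) → ends 20; tail pad 4 to reach multiple of 8; total 24 bytes, alignment 8
version at 0 (size 8, align 8) → ends 8
signature at 8 (size 2, align 2) → ends 10
pad 6 to align 8 for offset
offset at 16 (size 8, align 8) → ends 24
reserved at 24 (size 1, align 1) → ends 25
attrs at 25 (size 1, align 1) → ends 26
blocks at 26 (size 5, align 1) → ends 31
pad 1 to align 8 for inode
inode at 32 (size 24, align 8) → ends 56
crc at 56 (size 4, align 4) → ends 60
size at 60 (size 2, align 2) → ends 62
pad 2 to align 4 for n_entries
n_entries at 64 (size 4, align 4) → ends 68
tail pad 4 to reach multiple of 8
total 72 bytes, alignment 8
array of 20: 20 × 72 = 1440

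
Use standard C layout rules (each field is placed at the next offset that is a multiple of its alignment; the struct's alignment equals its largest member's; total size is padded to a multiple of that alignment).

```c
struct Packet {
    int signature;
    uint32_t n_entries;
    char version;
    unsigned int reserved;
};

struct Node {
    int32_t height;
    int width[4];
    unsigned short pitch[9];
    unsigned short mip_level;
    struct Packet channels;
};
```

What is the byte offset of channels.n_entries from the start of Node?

Packet: 0..4  signature  (4B, 4-aligned); 4..8  n_entries  (4B, 4-aligned); 8..9  version  (1B, 1-aligned); 9..12  -- padding (3B); 12..16  reserved  (4B, 4-aligned); sizeof = 16, alignof = 4
0..4  height  (4B, 4-aligned)
4..20  width  (16B, 4-aligned)
20..38  pitch  (18B, 2-aligned)
38..40  mip_level  (2B, 2-aligned)
40..56  channels  (16B, 4-aligned)
within Packet: n_entries at 4
40 + 4 = 44

44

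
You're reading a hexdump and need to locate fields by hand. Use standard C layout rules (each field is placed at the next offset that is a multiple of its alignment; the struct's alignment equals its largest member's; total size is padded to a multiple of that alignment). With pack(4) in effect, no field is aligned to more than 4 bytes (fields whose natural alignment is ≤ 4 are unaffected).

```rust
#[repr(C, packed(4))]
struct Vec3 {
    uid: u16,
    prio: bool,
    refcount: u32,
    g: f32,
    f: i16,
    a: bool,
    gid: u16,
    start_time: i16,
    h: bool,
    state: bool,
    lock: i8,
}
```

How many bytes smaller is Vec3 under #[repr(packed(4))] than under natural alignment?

0

natural layout:
  0..2  uid  (2B, 2-aligned)
  2..3  prio  (1B, 1-aligned)
  3..4  -- padding (1B)
  4..8  refcount  (4B, 4-aligned)
  8..12  g  (4B, 4-aligned)
  12..14  f  (2B, 2-aligned)
  14..15  a  (1B, 1-aligned)
  15..16  -- padding (1B)
  16..18  gid  (2B, 2-aligned)
  18..20  start_time  (2B, 2-aligned)
  20..21  h  (1B, 1-aligned)
  21..22  state  (1B, 1-aligned)
  22..23  lock  (1B, 1-aligned)
  23..24  -- tail padding (1B)
  sizeof = 24, alignof = 4
packed(4) layout:
  0..2  uid  (2B, 2-aligned)
  2..3  prio  (1B, 1-aligned)
  3..4  -- padding (1B)
  4..8  refcount  (4B, 4-aligned)
  8..12  g  (4B, 4-aligned)
  12..14  f  (2B, 2-aligned)
  14..15  a  (1B, 1-aligned)
  15..16  -- padding (1B)
  16..18  gid  (2B, 2-aligned)
  18..20  start_time  (2B, 2-aligned)
  20..21  h  (1B, 1-aligned)
  21..22  state  (1B, 1-aligned)
  22..23  lock  (1B, 1-aligned)
  23..24  -- tail padding (1B)
  sizeof = 24, alignof = 4
24 − 24 = 0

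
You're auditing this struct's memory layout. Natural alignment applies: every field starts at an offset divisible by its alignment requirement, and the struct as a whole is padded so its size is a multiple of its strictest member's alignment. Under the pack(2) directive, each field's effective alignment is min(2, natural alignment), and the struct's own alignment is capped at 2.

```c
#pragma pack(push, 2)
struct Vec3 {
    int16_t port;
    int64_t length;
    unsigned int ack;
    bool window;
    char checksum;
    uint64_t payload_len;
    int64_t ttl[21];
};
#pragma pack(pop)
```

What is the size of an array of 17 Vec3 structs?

3264

0..2  port  (2B, 2-aligned)
2..10  length  (8B, 2-aligned)
10..14  ack  (4B, 2-aligned)
14..15  window  (1B, 1-aligned)
15..16  checksum  (1B, 1-aligned)
16..24  payload_len  (8B, 2-aligned)
24..192  ttl  (168B, 2-aligned)
sizeof = 192, alignof = 2
array of 17: 17 × 192 = 3264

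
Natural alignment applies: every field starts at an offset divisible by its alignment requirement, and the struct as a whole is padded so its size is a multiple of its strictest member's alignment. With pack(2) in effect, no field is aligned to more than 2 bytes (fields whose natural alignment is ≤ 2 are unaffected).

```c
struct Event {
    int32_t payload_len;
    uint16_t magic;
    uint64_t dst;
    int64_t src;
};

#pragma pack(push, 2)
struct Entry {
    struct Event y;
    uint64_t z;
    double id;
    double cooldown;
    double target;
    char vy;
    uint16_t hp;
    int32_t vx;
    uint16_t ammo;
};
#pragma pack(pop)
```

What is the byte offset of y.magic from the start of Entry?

Event: @0: payload_len [4B, align 4] → 4; @4: magic [2B, align 2] → 6; +2 pad (align 8); @8: dst [8B, align 8] → 16; @16: src [8B, align 8] → 24; size 24, align 8
@0: y [24B, align 2] → 24
within Event: magic at 4
0 + 4 = 4

4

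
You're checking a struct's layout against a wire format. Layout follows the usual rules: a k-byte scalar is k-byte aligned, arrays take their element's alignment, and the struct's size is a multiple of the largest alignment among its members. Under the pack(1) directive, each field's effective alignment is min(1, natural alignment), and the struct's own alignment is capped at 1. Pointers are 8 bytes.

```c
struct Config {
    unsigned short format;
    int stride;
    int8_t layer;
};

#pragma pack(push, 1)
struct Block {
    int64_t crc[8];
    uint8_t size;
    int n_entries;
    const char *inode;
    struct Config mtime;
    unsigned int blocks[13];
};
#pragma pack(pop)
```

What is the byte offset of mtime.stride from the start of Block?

Config: format at 0 (size 2, align 2) → ends 2; pad 2 to align 4 for stride; stride at 4 (size 4, align 4) → ends 8; layer at 8 (size 1, align 1) → ends 9; tail pad 3 to reach multiple of 4; total 12 bytes, alignment 4
crc at 0 (size 64, align 1) → ends 64
size at 64 (size 1, align 1) → ends 65
n_entries at 65 (size 4, align 1) → ends 69
inode at 69 (size 8, align 1) → ends 77
mtime at 77 (size 12, align 1) → ends 89
within Config: stride at 4
77 + 4 = 81

81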